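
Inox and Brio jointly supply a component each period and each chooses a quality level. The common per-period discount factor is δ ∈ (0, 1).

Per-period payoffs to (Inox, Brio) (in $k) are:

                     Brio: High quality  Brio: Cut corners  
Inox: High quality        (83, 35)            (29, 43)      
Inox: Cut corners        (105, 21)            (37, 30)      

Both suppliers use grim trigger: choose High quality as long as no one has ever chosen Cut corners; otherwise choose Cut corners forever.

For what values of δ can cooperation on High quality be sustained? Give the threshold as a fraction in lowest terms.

Inox: cooperation gives 83 each period; deviation gives 105 once then 37 forever.
  83/(1−δ) ≥ 105 + 37δ/(1−δ) ⇒ δ ≥ 22/68 = 11/34.
Brio: cooperation gives 35 each period; deviation gives 43 once then 30 forever.
  δ ≥ 8/13.
Both must hold, so the binding constraint is Brio's: δ ≥ 8/13.

8/13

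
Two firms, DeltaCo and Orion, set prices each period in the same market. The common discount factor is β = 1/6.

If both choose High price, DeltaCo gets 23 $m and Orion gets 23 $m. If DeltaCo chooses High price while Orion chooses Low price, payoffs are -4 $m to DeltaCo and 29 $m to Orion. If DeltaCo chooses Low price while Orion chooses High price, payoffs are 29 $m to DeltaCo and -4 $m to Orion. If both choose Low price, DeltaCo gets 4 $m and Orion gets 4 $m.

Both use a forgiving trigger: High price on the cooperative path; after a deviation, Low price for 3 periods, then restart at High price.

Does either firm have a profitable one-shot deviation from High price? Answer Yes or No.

A one-shot deviation gives 29 now, then 4 for 3 periods, then back to 23.
Gain from deviating: (29−23) today; loss: (23−4) in each of the next 3 periods.
No-deviation condition: (23−4)(β+…+β^3) ≥ 29−23, i.e. β+…+β^3 ≥ 6/19.
At β = 1/6: β+…+β^3 = 0.1991 < 0.3158.
So cooperation is not sustainable.

Yes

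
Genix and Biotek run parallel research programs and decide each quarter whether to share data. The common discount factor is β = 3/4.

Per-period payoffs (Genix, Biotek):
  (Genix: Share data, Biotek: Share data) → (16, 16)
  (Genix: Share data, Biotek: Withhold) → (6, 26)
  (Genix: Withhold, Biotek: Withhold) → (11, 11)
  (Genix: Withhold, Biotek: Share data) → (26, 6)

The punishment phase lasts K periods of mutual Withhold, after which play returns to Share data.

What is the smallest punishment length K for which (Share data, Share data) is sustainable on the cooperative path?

Need Σ_{k=1}^{K} β^k ≥ (26−16)/(16−11) = 2.0000 at β = 3/4.
At K = 3 the sum is 1.7344 < 2.0000; at K = 4 it is 2.0508 ≥ 2.0000.
So the minimum punishment length is K = 4.

4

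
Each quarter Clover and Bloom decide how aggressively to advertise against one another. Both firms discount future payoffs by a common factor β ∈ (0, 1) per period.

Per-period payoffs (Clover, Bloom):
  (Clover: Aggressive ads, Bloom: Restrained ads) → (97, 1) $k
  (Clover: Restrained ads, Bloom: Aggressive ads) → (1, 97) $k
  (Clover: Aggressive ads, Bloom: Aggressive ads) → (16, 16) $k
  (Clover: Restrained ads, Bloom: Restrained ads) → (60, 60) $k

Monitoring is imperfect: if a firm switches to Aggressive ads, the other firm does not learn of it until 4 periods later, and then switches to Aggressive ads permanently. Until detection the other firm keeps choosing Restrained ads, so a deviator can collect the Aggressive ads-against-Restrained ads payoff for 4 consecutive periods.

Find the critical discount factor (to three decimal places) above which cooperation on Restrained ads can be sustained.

The best deviation is to choose Aggressive ads for all 4 undetected periods, earning 97 each, then 16 forever once detected.
Deviation value: 97(1−β^4)/(1−β) + 16β^4/(1−β); cooperation value: 60/(1−β).
IC: 60 ≥ 97(1−β^4) + 16β^4 = 97 − 81β^4.
So β^4 ≥ 37/81, giving β ≥ (37/81)^(1/4) ≈ 0.822.

0.822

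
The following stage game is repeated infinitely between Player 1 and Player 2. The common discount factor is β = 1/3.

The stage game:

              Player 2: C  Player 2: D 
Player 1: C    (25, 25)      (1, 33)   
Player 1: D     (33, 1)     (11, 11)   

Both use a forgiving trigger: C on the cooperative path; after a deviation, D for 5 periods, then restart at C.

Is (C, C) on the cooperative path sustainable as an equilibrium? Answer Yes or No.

No

Comparing payoff streams over the 6 periods until play realigns: cooperate → 25(1+β+…+β^5); deviate → 33 + 11(β+…+β^5).
Cooperation is sustained iff (25−11)(β+…+β^5) ≥ 33−25.
β+…+β^5 = 1/3·(1−(1/3)^5)/(1−1/3) = 0.4979, and (33−25)/(25−11) = 0.5714.
0.4979 < 0.5714, so cooperation is not sustainable.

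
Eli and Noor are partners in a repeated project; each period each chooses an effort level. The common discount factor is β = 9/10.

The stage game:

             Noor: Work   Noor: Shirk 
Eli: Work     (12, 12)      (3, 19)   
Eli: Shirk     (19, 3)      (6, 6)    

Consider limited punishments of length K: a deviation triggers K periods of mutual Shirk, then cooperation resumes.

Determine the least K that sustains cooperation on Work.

Need Σ_{k=1}^{K} β^k ≥ (19−12)/(12−6) = 1.1667 at β = 9/10.
At K = 1 the sum is 0.9000 < 1.1667; at K = 2 it is 1.7100 ≥ 1.1667.
So the minimum punishment length is K = 2.

2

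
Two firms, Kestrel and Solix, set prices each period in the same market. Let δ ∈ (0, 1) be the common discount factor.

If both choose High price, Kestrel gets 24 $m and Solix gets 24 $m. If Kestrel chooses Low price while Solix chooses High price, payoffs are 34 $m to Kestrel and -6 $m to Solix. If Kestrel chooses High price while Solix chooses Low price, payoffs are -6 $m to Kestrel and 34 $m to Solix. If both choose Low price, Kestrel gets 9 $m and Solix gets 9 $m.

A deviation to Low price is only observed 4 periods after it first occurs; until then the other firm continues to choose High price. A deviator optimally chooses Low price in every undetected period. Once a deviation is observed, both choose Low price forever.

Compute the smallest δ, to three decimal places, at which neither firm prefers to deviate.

The best deviation is to choose Low price for all 4 undetected periods, earning 34 each, then 9 forever once detected.
Deviation value: 34(1−δ^4)/(1−δ) + 9δ^4/(1−δ); cooperation value: 24/(1−δ).
IC: 24 ≥ 34(1−δ^4) + 9δ^4 = 34 − 25δ^4.
So δ^4 ≥ 10/25 = 2/5, giving δ ≥ (2/5)^(1/4) ≈ 0.795.

0.795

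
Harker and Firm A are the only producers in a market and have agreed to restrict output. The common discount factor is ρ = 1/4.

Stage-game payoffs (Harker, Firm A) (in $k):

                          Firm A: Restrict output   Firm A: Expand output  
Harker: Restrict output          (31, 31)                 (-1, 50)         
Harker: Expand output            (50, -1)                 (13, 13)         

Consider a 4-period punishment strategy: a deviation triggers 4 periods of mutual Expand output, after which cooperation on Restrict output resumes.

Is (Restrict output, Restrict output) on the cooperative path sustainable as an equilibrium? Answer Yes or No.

No

IC: ρ+…+ρ^4 ≥ (50−31)/(31−13) = 19/18.
At ρ = 1/4: partial sum = 0.3320 < 1.0556. Cooperation not sustainable.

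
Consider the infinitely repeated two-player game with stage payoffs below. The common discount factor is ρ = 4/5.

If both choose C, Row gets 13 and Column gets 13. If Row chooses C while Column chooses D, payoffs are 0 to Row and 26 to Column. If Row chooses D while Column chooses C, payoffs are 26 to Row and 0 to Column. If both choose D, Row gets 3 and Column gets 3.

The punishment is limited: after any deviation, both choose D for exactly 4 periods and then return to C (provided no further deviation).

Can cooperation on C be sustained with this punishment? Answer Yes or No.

Yes

Comparing payoff streams over the 5 periods until play realigns: cooperate → 13(1+ρ+…+ρ^4); deviate → 26 + 3(ρ+…+ρ^4).
Cooperation is sustained iff (13−3)(ρ+…+ρ^4) ≥ 26−13.
ρ+…+ρ^4 = 4/5·(1−(4/5)^4)/(1−4/5) = 2.3616, and (26−13)/(13−3) = 1.3000.
2.3616 ≥ 1.3000, so cooperation is sustainable.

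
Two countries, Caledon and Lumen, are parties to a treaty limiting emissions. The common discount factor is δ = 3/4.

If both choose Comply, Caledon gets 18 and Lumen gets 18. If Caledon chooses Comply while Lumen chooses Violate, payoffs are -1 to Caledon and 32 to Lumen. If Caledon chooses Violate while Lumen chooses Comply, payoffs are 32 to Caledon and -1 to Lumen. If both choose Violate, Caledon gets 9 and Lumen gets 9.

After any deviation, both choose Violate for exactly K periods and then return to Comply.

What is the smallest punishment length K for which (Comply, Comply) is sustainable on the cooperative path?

3

IC: δ(1−δ^K)/(1−δ) ≥ (32−18)/(18−9) = 14/9.
With δ = 3/4: need 1 − δ^K ≥ 14/9·(1−3/4)/(3/4), i.e. δ^K ≤ 0.4815.
Since (3/4)^2 = 0.5625 and (3/4)^3 = 0.4219, the smallest such K is 3.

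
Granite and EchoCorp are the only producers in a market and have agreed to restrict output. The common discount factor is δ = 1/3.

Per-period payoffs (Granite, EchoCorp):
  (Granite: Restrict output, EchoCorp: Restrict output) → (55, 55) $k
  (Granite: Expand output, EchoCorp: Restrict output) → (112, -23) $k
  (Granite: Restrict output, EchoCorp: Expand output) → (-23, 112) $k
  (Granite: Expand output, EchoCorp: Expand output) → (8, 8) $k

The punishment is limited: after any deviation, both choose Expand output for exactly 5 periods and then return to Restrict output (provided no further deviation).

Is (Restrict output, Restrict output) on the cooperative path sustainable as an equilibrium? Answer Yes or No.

Comparing payoff streams over the 6 periods until play realigns: cooperate → 55(1+δ+…+δ^5); deviate → 112 + 8(δ+…+δ^5).
Cooperation is sustained iff (55−8)(δ+…+δ^5) ≥ 112−55.
δ+…+δ^5 = 1/3·(1−(1/3)^5)/(1−1/3) = 0.4979, and (112−55)/(55−8) = 1.2128.
0.4979 < 1.2128, so cooperation is not sustainable.

No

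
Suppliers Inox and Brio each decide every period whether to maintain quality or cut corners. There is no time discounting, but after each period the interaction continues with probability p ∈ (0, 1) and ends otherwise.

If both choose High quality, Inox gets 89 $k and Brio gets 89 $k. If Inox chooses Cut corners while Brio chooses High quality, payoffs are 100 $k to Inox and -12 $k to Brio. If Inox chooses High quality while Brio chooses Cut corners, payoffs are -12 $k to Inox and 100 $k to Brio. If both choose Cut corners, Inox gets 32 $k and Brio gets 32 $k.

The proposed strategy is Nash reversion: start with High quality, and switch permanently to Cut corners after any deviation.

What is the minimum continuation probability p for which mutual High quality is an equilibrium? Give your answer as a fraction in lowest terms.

11/68

Expected cooperation value is 89 + p·89 + p²·89 + … = 89/(1−p); deviation gives 100 + p·32/(1−p).
89 ≥ 100(1−p) + 32p ⇒ 68p ≥ 11 ⇒ p ≥ 11/68.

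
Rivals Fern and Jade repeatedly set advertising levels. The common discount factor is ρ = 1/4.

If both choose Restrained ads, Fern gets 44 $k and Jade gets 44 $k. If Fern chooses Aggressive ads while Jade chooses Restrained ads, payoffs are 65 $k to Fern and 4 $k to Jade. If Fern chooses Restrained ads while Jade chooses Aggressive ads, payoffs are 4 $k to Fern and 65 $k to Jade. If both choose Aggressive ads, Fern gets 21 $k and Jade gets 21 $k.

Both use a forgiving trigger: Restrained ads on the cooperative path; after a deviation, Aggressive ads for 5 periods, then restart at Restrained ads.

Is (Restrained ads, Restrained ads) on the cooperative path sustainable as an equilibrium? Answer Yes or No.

Comparing payoff streams over the 6 periods until play realigns: cooperate → 44(1+ρ+…+ρ^5); deviate → 65 + 21(ρ+…+ρ^5).
Cooperation is sustained iff (44−21)(ρ+…+ρ^5) ≥ 65−44.
ρ+…+ρ^5 = 1/4·(1−(1/4)^5)/(1−1/4) = 0.3330, and (65−44)/(44−21) = 0.9130.
0.3330 < 0.9130, so cooperation is not sustainable.

No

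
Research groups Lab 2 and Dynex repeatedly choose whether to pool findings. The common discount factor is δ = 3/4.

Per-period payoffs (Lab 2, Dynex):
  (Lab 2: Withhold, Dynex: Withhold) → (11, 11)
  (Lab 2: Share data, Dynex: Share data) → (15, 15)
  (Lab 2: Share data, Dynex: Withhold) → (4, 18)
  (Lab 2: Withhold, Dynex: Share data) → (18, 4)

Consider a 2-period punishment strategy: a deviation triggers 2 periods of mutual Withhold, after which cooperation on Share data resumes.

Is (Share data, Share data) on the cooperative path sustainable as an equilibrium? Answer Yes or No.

Yes

IC: δ+…+δ^2 ≥ (18−15)/(15−11) = 3/4.
At δ = 3/4: partial sum = 1.3125 ≥ 0.7500. Cooperation sustainable.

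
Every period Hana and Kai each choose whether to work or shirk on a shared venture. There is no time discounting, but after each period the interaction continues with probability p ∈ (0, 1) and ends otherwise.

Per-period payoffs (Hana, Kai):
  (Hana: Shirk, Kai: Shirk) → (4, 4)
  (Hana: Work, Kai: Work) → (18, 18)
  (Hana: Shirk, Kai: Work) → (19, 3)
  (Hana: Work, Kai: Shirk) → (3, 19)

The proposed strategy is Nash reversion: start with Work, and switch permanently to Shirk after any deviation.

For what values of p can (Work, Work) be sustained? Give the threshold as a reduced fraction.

Expected cooperation value is 18 + p·18 + p²·18 + … = 18/(1−p); deviation gives 19 + p·4/(1−p).
18 ≥ 19(1−p) + 4p ⇒ 15p ≥ 1 ⇒ p ≥ 1/15.

1/15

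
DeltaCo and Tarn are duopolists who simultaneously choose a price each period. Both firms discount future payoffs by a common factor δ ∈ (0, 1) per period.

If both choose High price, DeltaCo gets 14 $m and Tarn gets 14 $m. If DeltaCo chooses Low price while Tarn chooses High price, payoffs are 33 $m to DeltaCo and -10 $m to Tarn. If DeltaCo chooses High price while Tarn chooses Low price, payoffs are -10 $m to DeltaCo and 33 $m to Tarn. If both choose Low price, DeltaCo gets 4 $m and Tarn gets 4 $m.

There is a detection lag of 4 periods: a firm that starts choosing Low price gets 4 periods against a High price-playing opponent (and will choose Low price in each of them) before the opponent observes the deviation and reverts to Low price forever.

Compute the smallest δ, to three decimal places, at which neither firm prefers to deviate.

0.900

The best deviation is to choose Low price for all 4 undetected periods, earning 33 each, then 4 forever once detected.
Deviation value: 33(1−δ^4)/(1−δ) + 4δ^4/(1−δ); cooperation value: 14/(1−δ).
IC: 14 ≥ 33(1−δ^4) + 4δ^4 = 33 − 29δ^4.
So δ^4 ≥ 19/29, giving δ ≥ (19/29)^(1/4) ≈ 0.900.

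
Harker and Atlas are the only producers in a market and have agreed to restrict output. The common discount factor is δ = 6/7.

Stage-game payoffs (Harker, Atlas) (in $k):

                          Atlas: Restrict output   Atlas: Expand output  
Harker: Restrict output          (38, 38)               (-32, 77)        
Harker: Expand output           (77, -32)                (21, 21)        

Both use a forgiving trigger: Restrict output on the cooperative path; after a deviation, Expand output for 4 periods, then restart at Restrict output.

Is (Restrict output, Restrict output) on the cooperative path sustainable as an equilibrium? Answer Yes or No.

Yes

Comparing payoff streams over the 5 periods until play realigns: cooperate → 38(1+δ+…+δ^4); deviate → 77 + 21(δ+…+δ^4).
Cooperation is sustained iff (38−21)(δ+…+δ^4) ≥ 77−38.
δ+…+δ^4 = 6/7·(1−(6/7)^4)/(1−6/7) = 2.7613, and (77−38)/(38−21) = 2.2941.
2.7613 ≥ 2.2941, so cooperation is sustainable.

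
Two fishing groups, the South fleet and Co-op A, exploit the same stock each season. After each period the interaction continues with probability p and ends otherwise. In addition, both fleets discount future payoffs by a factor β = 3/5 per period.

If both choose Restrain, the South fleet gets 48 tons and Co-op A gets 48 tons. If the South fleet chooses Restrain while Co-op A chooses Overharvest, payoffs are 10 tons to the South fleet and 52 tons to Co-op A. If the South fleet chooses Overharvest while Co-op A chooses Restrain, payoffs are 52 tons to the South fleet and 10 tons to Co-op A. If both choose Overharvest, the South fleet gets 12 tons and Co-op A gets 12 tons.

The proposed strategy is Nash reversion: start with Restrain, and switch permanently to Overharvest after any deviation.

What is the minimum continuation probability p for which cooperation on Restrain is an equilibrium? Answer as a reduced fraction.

1/6

With continuation probability p and discount β, the effective per-period discount factor is βp.
Grim-trigger IC: βp ≥ (52−48)/(52−12) = 1/10.
So p ≥ (1/10)/(3/5) = 1/6.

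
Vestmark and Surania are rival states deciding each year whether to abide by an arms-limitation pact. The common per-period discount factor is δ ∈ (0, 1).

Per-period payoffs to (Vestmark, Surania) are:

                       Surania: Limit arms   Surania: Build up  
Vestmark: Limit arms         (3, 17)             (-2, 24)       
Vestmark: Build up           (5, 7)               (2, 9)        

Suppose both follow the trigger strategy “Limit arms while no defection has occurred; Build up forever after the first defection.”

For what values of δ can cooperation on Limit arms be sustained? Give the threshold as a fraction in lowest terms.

2/3

For Vestmark: deviation gain 5−3 = 2, per-period punishment loss 3−2 = 1. IC gives δ ≥ 2/3.
For Surania: gain 7, loss 8 per period, so δ ≥ 7/15.
The tighter constraint is Vestmark's, so cooperation needs δ ≥ 2/3.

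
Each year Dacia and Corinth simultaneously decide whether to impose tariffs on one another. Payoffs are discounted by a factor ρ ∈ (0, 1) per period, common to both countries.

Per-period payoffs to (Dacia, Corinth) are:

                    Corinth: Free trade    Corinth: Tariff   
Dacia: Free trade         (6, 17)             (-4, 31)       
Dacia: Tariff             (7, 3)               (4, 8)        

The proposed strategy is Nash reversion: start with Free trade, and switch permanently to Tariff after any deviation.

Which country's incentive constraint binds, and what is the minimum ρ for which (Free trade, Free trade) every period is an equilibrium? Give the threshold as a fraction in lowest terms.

Corinth; ρ ≥ 14/23

Dacia's threshold: (7−6)/(7−4) = 1/3.
Corinth's threshold: (31−17)/(31−8) = 14/23.
1/3 < 14/23, so Corinth binds and ρ* = 14/23.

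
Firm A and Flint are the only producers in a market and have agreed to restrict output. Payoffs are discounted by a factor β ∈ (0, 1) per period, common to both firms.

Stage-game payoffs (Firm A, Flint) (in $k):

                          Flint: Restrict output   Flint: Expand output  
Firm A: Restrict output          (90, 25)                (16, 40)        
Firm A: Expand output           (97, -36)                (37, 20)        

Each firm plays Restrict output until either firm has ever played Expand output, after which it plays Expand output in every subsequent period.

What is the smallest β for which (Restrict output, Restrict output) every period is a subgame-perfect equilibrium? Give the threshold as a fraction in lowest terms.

Firm A's threshold: (97−90)/(97−37) = 7/60.
Flint's threshold: (40−25)/(40−20) = 3/4.
7/60 < 3/4, so Flint binds and β* = 3/4.

3/4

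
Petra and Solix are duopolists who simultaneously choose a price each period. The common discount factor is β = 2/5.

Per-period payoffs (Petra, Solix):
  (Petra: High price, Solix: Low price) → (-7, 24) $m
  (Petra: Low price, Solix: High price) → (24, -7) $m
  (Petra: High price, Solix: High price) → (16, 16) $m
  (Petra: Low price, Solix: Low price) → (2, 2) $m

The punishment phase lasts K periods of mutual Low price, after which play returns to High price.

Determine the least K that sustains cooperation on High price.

3

No profitable deviation requires (16−2)(β+…+β^K) ≥ 24−16, i.e. β+…+β^K ≥ 4/7 ≈ 0.5714.
With β = 2/5, the partial sums are K=1: 0.4000, K=2: 0.5600, K=3: 0.6240.
K = 3 is the first length at which the sum reaches 0.5714.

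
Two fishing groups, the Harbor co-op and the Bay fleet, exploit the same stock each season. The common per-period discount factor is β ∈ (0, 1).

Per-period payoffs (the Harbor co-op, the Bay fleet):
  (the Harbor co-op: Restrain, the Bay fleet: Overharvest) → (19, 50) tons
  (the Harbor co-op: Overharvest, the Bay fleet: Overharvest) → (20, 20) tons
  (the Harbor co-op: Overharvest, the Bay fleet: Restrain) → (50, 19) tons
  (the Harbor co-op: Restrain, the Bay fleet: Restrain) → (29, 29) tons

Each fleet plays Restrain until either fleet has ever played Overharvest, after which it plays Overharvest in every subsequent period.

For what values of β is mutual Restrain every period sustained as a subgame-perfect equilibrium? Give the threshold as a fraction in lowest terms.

29/(1−β) ≥ 50 + 20β/(1−β)
29 ≥ 50 − 30β
β ≥ 21/30 = 7/10.

7/10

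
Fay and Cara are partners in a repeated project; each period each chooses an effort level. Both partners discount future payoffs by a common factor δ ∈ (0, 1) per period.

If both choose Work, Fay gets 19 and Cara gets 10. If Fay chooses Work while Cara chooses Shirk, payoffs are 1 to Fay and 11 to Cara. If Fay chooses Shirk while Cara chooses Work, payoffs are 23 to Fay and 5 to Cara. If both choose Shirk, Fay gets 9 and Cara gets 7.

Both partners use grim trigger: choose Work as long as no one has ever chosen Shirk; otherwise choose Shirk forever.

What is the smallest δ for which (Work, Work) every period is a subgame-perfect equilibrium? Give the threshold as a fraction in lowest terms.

2/7

Fay: cooperation gives 19 each period; deviation gives 23 once then 9 forever.
  19/(1−δ) ≥ 23 + 9δ/(1−δ) ⇒ δ ≥ 4/14 = 2/7.
Cara: cooperation gives 10 each period; deviation gives 11 once then 7 forever.
  δ ≥ 1/4.
Both must hold, so the binding constraint is Fay's: δ ≥ 2/7.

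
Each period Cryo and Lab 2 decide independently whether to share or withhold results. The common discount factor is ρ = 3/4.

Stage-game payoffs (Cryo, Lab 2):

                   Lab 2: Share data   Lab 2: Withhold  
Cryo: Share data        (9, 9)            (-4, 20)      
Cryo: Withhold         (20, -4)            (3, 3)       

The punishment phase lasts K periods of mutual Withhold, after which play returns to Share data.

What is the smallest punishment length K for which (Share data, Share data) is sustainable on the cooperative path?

4

Need Σ_{k=1}^{K} ρ^k ≥ (20−9)/(9−3) = 1.8333 at ρ = 3/4.
At K = 3 the sum is 1.7344 < 1.8333; at K = 4 it is 2.0508 ≥ 1.8333.
So the minimum punishment length is K = 4.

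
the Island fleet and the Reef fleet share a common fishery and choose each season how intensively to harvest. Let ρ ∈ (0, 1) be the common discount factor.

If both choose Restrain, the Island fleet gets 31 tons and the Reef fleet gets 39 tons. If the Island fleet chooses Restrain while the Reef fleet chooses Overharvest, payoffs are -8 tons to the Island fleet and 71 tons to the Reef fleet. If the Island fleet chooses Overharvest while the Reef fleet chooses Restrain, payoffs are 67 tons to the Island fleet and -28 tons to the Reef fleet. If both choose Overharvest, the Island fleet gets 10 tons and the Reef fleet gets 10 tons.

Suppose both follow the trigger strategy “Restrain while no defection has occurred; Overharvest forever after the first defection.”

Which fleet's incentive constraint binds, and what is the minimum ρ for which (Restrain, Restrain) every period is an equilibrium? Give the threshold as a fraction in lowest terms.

For the Island fleet: deviation gain 67−31 = 36, per-period punishment loss 31−10 = 21. IC gives ρ ≥ 36/57 = 12/19.
For the Reef fleet: gain 32, loss 29 per period, so ρ ≥ 32/61.
The tighter constraint is the Island fleet's, so cooperation needs ρ ≥ 12/19.

the Island fleet; ρ ≥ 12/19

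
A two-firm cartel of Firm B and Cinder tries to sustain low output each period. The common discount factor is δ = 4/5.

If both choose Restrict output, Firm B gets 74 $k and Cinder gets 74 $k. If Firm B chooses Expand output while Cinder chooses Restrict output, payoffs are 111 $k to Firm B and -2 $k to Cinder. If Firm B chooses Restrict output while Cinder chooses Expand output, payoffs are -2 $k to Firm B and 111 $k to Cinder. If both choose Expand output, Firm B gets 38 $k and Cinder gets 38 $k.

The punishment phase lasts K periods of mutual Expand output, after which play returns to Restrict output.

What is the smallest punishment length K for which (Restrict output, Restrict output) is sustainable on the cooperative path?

2

IC: δ(1−δ^K)/(1−δ) ≥ (111−74)/(74−38) = 37/36.
With δ = 4/5: need 1 − δ^K ≥ 37/36·(1−4/5)/(4/5), i.e. δ^K ≤ 0.7431.
Since (4/5)^1 = 0.8000 and (4/5)^2 = 0.6400, the smallest such K is 2.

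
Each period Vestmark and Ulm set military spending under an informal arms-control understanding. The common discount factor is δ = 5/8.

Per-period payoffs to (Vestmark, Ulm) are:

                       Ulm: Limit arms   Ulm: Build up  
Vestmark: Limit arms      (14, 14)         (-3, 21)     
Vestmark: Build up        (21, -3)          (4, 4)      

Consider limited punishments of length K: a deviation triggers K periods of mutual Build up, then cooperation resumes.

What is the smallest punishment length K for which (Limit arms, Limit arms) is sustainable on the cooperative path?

No profitable deviation requires (14−4)(δ+…+δ^K) ≥ 21−14, i.e. δ+…+δ^K ≥ 7/10 ≈ 0.7000.
With δ = 5/8, the partial sums are K=1: 0.6250, K=2: 1.0156.
K = 2 is the first length at which the sum reaches 0.7000.

2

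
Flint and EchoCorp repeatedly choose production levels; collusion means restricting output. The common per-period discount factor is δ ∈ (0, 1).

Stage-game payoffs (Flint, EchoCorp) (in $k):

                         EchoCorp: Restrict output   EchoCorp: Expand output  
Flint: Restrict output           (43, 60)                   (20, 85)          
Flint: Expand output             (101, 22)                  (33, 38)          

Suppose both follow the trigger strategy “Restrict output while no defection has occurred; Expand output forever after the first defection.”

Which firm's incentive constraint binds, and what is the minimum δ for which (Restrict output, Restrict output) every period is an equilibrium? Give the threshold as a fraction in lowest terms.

Flint; δ ≥ 29/34

For Flint: deviation gain 101−43 = 58, per-period punishment loss 43−33 = 10. IC gives δ ≥ 58/68 = 29/34.
For EchoCorp: gain 25, loss 22 per period, so δ ≥ 25/47.
The tighter constraint is Flint's, so cooperation needs δ ≥ 29/34.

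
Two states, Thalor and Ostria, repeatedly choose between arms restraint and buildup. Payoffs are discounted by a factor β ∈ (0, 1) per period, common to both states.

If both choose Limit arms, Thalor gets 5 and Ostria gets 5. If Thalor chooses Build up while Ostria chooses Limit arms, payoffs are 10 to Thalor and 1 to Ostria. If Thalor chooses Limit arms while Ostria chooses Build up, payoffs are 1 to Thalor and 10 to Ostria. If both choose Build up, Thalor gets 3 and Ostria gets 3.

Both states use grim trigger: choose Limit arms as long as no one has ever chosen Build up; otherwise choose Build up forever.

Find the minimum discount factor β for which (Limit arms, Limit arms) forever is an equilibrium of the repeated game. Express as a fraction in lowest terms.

One-period gain from deviating is 10 − 5 = 5. The loss is 5 − 3 = 2 in every subsequent period, with present value 2·β/(1−β).
Deviation is unprofitable when 2·β/(1−β) ≥ 5, i.e. β/(1−β) ≥ 5/2.
Equivalently β ≥ 5/(5+2) = 5/7.

5/7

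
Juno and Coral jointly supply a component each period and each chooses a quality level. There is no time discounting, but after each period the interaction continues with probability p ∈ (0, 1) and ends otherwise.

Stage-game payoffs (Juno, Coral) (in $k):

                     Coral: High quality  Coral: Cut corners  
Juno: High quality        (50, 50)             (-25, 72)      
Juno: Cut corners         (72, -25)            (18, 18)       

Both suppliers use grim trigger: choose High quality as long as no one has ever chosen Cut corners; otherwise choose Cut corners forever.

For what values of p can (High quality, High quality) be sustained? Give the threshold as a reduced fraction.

Expected cooperation value is 50 + p·50 + p²·50 + … = 50/(1−p); deviation gives 72 + p·18/(1−p).
50 ≥ 72(1−p) + 18p ⇒ 54p ≥ 22 ⇒ p ≥ 22/54 = 11/27.

11/27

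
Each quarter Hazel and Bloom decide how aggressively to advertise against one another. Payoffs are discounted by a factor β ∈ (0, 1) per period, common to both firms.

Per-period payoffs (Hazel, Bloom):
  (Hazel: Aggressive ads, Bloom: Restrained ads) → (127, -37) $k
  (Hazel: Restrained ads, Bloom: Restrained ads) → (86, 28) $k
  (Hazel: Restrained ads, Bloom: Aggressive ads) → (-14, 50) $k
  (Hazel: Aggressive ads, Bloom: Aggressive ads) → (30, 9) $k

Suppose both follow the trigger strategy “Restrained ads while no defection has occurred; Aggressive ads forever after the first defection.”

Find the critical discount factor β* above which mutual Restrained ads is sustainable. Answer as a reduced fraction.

22/41

Hazel's threshold: (127−86)/(127−30) = 41/97.
Bloom's threshold: (50−28)/(50−9) = 22/41.
41/97 < 22/41, so Bloom binds and β* = 22/41.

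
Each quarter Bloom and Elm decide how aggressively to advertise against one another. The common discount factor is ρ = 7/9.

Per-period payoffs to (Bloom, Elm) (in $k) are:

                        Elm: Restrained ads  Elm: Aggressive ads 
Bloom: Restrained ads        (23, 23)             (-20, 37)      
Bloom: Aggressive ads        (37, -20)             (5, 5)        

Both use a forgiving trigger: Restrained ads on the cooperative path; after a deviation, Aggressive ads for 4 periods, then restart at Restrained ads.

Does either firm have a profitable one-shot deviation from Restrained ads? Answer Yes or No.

No

A one-shot deviation gives 37 now, then 5 for 4 periods, then back to 23.
Gain from deviating: (37−23) today; loss: (23−5) in each of the next 4 periods.
No-deviation condition: (23−5)(ρ+…+ρ^4) ≥ 37−23, i.e. ρ+…+ρ^4 ≥ 7/9.
At ρ = 7/9: ρ+…+ρ^4 = 2.2192 ≥ 0.7778.
So cooperation is sustainable.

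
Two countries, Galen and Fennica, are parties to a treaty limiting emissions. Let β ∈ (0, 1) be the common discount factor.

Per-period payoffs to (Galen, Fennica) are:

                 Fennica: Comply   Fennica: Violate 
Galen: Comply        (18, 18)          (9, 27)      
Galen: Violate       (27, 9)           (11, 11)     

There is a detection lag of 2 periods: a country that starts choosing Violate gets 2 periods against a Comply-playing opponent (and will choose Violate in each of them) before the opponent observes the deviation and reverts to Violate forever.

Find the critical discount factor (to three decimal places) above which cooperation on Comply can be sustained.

0.750

The best deviation is to choose Violate for all 2 undetected periods, earning 27 each, then 11 forever once detected.
Deviation value: 27(1−β^2)/(1−β) + 11β^2/(1−β); cooperation value: 18/(1−β).
IC: 18 ≥ 27(1−β^2) + 11β^2 = 27 − 16β^2.
So β^2 ≥ 9/16, giving β ≥ (9/16)^(1/2) ≈ 0.750.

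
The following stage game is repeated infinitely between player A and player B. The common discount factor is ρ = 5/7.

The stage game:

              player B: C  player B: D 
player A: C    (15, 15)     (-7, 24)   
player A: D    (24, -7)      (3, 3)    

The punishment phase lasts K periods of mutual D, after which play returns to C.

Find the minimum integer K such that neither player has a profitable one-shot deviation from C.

2

IC: ρ(1−ρ^K)/(1−ρ) ≥ (24−15)/(15−3) = 3/4.
With ρ = 5/7: need 1 − ρ^K ≥ 3/4·(1−5/7)/(5/7), i.e. ρ^K ≤ 0.7000.
Since (5/7)^1 = 0.7143 and (5/7)^2 = 0.5102, the smallest such K is 2.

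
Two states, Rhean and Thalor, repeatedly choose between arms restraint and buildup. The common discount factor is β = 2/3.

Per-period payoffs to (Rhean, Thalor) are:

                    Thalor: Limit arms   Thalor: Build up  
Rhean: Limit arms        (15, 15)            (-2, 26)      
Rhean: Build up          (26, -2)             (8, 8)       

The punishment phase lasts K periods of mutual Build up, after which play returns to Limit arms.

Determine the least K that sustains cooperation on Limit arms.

Need Σ_{k=1}^{K} β^k ≥ (26−15)/(15−8) = 1.5714 at β = 2/3.
At K = 3 the sum is 1.4074 < 1.5714; at K = 4 it is 1.6049 ≥ 1.5714.
So the minimum punishment length is K = 4.

4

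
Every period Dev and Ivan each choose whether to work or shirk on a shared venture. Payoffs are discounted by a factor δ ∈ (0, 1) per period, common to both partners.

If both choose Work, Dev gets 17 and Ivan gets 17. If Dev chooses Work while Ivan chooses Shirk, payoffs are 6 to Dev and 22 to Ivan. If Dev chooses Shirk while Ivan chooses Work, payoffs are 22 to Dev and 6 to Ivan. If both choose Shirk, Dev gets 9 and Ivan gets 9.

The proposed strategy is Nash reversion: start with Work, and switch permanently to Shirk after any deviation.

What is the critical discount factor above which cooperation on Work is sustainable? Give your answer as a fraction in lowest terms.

17/(1−δ) ≥ 22 + 9δ/(1−δ)
17 ≥ 22 − 13δ
δ ≥ 5/13.

5/13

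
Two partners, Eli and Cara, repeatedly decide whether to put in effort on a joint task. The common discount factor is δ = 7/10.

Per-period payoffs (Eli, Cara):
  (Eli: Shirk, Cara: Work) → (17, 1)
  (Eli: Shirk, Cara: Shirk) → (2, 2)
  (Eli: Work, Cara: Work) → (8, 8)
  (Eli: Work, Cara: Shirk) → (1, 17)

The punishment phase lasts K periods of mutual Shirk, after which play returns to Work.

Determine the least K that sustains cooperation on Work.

IC: δ(1−δ^K)/(1−δ) ≥ (17−8)/(8−2) = 3/2.
With δ = 7/10: need 1 − δ^K ≥ 3/2·(1−7/10)/(7/10), i.e. δ^K ≤ 0.3571.
Since (7/10)^2 = 0.4900 and (7/10)^3 = 0.3430, the smallest such K is 3.

3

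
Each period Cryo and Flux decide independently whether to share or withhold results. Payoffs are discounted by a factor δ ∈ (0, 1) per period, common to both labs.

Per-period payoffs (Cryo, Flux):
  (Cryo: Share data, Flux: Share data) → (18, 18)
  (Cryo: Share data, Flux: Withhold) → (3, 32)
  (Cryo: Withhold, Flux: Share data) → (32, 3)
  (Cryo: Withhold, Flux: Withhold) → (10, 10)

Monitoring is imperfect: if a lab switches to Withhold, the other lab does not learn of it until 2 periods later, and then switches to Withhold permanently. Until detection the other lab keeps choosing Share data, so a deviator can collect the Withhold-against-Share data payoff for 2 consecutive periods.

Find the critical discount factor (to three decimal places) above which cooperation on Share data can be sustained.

The best deviation is to choose Withhold for all 2 undetected periods, earning 32 each, then 10 forever once detected.
Deviation value: 32(1−δ^2)/(1−δ) + 10δ^2/(1−δ); cooperation value: 18/(1−δ).
IC: 18 ≥ 32(1−δ^2) + 10δ^2 = 32 − 22δ^2.
So δ^2 ≥ 14/22 = 7/11, giving δ ≥ (7/11)^(1/2) ≈ 0.798.

0.798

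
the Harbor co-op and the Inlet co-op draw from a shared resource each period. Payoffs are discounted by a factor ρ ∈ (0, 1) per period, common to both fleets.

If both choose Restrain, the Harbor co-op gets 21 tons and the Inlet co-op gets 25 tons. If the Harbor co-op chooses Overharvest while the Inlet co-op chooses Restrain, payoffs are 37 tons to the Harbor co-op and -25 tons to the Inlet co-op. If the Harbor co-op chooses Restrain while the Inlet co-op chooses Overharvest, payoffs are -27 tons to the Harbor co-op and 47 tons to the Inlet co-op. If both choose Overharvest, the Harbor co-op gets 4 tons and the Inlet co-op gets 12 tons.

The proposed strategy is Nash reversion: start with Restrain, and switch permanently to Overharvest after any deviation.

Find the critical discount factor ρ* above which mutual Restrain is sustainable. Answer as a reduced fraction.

22/35

the Harbor co-op's threshold: (37−21)/(37−4) = 16/33.
the Inlet co-op's threshold: (47−25)/(47−12) = 22/35.
16/33 < 22/35, so the Inlet co-op binds and ρ* = 22/35.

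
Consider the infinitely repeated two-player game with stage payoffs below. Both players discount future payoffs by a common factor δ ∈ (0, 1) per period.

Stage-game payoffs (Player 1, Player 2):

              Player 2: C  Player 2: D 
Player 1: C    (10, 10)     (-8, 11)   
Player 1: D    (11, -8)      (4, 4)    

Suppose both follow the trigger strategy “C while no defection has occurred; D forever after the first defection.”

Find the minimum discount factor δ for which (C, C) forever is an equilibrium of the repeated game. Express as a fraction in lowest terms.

Under grim trigger the critical discount factor is (T−C)/(T−P) with T = 11, C = 10, P = 4.
δ* = (11−10)/(11−4) = 1/7.

1/7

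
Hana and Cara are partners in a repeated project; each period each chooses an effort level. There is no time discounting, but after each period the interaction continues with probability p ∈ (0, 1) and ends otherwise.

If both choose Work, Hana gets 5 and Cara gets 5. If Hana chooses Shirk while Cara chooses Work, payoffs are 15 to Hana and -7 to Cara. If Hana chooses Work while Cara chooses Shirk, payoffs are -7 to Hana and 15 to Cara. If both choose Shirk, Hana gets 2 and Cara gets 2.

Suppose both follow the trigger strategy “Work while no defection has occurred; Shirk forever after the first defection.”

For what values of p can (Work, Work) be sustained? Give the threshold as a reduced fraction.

Expected cooperation value is 5 + p·5 + p²·5 + … = 5/(1−p); deviation gives 15 + p·2/(1−p).
5 ≥ 15(1−p) + 2p ⇒ 13p ≥ 10 ⇒ p ≥ 10/13.

10/13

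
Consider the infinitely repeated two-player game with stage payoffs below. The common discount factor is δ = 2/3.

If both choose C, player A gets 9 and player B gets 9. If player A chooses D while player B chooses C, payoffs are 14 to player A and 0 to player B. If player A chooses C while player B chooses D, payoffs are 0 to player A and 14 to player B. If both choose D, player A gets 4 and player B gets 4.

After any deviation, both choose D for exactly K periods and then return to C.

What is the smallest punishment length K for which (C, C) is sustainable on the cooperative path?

2

No profitable deviation requires (9−4)(δ+…+δ^K) ≥ 14−9, i.e. δ+…+δ^K ≥ 1 ≈ 1.0000.
With δ = 2/3, the partial sums are K=1: 0.6667, K=2: 1.1111.
K = 2 is the first length at which the sum reaches 1.0000.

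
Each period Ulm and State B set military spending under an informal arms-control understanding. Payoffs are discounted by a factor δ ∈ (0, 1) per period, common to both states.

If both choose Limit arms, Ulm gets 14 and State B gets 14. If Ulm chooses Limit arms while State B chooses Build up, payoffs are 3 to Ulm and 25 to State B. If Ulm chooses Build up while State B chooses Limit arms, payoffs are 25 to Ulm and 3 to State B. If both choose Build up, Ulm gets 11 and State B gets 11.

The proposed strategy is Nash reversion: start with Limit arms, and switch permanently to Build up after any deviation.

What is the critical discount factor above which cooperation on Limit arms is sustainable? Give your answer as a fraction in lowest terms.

11/14

Cooperation forever yields 14 each period: 14/(1−δ).
Deviating yields 25 once, then 11 forever: 25 + 11δ/(1−δ).
No profitable deviation requires 14/(1−δ) ≥ 25 + 11δ/(1−δ).
Multiplying by (1−δ): 14 ≥ 25(1−δ) + 11δ = 25 − 14δ.
So 14δ ≥ 11, i.e. δ ≥ 11/14.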